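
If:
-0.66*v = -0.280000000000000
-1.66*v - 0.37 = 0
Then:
No Solution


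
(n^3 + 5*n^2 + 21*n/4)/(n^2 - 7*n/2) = (4*n^2 + 20*n + 21)/(2*(2*n - 7))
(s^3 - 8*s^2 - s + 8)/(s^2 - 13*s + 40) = (s^2 - 1)/(s - 5)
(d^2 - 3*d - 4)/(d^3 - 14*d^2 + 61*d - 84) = (d + 1)/(d^2 - 10*d + 21)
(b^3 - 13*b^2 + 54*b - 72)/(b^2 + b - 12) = (b^2 - 10*b + 24)/(b + 4)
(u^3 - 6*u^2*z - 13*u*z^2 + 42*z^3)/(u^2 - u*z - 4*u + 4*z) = (u^3 - 6*u^2*z - 13*u*z^2 + 42*z^3)/(u^2 - u*z - 4*u + 4*z)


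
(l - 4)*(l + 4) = l^2 - 16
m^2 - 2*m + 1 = (m - 1)^2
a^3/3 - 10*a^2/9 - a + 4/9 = (a/3 + 1/3)*(a - 4)*(a - 1/3)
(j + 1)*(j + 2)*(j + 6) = j^3 + 9*j^2 + 20*j + 12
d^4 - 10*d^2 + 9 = (d - 3)*(d - 1)*(d + 1)*(d + 3)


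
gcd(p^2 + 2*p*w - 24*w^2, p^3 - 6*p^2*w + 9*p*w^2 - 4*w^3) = p - 4*w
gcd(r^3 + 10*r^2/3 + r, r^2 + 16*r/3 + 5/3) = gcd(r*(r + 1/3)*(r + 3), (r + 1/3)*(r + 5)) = r + 1/3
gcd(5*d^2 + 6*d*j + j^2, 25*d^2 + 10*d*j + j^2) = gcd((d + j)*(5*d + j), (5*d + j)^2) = 5*d + j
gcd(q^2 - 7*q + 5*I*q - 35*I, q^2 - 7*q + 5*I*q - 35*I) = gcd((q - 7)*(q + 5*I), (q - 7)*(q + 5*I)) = q^2 + q*(-7 + 5*I) - 35*I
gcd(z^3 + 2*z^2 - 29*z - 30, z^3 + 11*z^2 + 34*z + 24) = z^2 + 7*z + 6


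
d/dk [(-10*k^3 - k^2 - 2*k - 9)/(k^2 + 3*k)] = (-10*k^4 - 60*k^3 - k^2 + 18*k + 27)/(k^2*(k^2 + 6*k + 9))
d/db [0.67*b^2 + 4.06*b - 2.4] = 1.34*b + 4.06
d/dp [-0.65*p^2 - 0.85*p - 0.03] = -1.3*p - 0.85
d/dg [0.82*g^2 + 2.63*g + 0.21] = 1.64*g + 2.63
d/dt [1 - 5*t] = -5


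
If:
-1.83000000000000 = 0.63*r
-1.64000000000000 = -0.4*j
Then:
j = 4.10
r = -2.90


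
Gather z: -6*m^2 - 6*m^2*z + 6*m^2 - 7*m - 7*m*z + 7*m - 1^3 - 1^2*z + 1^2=z*(-6*m^2 - 7*m - 1)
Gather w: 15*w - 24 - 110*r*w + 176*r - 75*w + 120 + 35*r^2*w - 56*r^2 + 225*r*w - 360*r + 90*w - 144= -56*r^2 - 184*r + w*(35*r^2 + 115*r + 30) - 48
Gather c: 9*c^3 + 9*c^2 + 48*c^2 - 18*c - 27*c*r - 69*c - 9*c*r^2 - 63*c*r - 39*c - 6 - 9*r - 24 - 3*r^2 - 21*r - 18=9*c^3 + 57*c^2 + c*(-9*r^2 - 90*r - 126) - 3*r^2 - 30*r - 48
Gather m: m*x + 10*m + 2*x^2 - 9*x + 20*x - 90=m*(x + 10) + 2*x^2 + 11*x - 90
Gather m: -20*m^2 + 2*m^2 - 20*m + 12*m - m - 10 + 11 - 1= -18*m^2 - 9*m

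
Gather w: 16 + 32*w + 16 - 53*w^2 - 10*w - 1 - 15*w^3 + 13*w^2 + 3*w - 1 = -15*w^3 - 40*w^2 + 25*w + 30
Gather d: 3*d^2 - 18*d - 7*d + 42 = 3*d^2 - 25*d + 42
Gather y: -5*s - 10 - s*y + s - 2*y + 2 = -4*s + y*(-s - 2) - 8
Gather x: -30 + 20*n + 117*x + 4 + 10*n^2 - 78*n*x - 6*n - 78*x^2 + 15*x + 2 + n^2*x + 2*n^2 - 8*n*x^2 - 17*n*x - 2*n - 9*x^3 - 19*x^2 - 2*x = 12*n^2 + 12*n - 9*x^3 + x^2*(-8*n - 97) + x*(n^2 - 95*n + 130) - 24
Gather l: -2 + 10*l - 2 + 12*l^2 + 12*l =12*l^2 + 22*l - 4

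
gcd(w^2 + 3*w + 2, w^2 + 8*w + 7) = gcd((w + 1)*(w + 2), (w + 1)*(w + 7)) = w + 1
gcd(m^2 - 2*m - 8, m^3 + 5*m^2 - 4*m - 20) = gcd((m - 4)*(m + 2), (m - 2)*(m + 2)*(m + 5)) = m + 2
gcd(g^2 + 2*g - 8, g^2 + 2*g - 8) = g^2 + 2*g - 8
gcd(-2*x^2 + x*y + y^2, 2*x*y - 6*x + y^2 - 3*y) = 2*x + y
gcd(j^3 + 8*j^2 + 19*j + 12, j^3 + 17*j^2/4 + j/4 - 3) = j^2 + 5*j + 4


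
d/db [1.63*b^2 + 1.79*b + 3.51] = 3.26*b + 1.79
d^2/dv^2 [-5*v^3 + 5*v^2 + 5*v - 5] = 10 - 30*v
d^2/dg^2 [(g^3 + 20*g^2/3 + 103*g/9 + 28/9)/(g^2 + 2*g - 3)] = 4*(23*g^3 + 231*g^2 + 669*g + 677)/(9*(g^6 + 6*g^5 + 3*g^4 - 28*g^3 - 9*g^2 + 54*g - 27))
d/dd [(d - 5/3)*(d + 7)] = 2*d + 16/3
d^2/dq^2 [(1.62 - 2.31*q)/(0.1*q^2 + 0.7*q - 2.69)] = (-(0.2*q + 0.7)*(0.4*q + 1.4)*(2.31*q - 1.62) + (1.386*q + 2.91)*(0.1*q^2 + 0.7*q - 2.69))/(0.1*q^2 + 0.7*q - 2.69)^3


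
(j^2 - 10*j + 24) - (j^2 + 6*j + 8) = 16 - 16*j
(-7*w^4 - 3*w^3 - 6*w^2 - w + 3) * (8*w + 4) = -56*w^5 - 52*w^4 - 60*w^3 - 32*w^2 + 20*w + 12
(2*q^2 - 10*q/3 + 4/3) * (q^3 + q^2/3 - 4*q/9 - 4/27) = 2*q^5 - 8*q^4/3 - 2*q^3/3 + 44*q^2/27 - 8*q/81 - 16/81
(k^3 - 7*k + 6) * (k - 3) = k^4 - 3*k^3 - 7*k^2 + 27*k - 18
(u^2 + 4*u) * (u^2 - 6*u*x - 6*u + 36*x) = u^4 - 6*u^3*x - 2*u^3 + 12*u^2*x - 24*u^2 + 144*u*x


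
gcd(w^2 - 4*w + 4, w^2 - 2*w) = w - 2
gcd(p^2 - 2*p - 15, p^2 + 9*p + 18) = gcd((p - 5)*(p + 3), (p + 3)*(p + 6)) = p + 3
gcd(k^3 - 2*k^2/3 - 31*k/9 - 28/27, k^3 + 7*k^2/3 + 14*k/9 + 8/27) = k^2 + 5*k/3 + 4/9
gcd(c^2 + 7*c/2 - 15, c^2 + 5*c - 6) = c + 6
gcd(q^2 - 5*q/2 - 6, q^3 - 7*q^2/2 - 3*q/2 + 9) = q + 3/2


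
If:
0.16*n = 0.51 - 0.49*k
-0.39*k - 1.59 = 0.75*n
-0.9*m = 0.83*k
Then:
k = 2.09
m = -1.93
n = -3.21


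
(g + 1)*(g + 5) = g^2 + 6*g + 5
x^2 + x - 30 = (x - 5)*(x + 6)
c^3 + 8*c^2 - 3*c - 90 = (c - 3)*(c + 5)*(c + 6)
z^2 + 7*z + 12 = (z + 3)*(z + 4)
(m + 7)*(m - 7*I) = m^2 + 7*m - 7*I*m - 49*I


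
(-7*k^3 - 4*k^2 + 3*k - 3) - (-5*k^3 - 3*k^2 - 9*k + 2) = -2*k^3 - k^2 + 12*k - 5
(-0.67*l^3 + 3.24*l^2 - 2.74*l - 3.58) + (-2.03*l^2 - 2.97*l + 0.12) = -0.67*l^3 + 1.21*l^2 - 5.71*l - 3.46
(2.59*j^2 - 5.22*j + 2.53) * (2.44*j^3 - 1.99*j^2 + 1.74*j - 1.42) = 6.3196*j^5 - 17.8909*j^4 + 21.0676*j^3 - 17.7953*j^2 + 11.8146*j - 3.5926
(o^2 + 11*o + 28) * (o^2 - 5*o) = o^4 + 6*o^3 - 27*o^2 - 140*o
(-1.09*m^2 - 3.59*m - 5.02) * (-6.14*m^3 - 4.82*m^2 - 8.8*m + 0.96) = 6.6926*m^5 + 27.2964*m^4 + 57.7186*m^3 + 54.742*m^2 + 40.7296*m - 4.8192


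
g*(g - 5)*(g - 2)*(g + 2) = g^4 - 5*g^3 - 4*g^2 + 20*g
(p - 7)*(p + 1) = p^2 - 6*p - 7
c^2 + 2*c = c*(c + 2)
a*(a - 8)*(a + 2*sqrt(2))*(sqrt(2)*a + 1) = sqrt(2)*a^4 - 8*sqrt(2)*a^3 + 5*a^3 - 40*a^2 + 2*sqrt(2)*a^2 - 16*sqrt(2)*a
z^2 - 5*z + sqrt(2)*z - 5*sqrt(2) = (z - 5)*(z + sqrt(2))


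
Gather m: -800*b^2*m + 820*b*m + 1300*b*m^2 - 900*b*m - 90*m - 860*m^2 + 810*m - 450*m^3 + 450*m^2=-450*m^3 + m^2*(1300*b - 410) + m*(-800*b^2 - 80*b + 720)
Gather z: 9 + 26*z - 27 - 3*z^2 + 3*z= -3*z^2 + 29*z - 18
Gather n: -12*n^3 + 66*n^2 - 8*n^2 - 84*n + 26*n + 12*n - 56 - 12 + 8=-12*n^3 + 58*n^2 - 46*n - 60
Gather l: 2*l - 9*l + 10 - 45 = -7*l - 35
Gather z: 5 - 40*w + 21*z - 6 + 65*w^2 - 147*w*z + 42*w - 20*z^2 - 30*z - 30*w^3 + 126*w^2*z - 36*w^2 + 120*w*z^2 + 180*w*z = -30*w^3 + 29*w^2 + 2*w + z^2*(120*w - 20) + z*(126*w^2 + 33*w - 9) - 1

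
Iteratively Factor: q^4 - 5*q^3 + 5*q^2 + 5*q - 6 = (q - 3)*(q^3 - 2*q^2 - q + 2) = (q - 3)*(q - 1)*(q^2 - q - 2) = (q - 3)*(q - 1)*(q + 1)*(q - 2)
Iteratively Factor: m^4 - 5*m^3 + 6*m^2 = (m)*(m^3 - 5*m^2 + 6*m) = m*(m - 3)*(m^2 - 2*m) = m*(m - 3)*(m - 2)*(m)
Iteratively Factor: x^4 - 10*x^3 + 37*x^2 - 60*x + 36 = (x - 2)*(x^3 - 8*x^2 + 21*x - 18) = (x - 2)^2*(x^2 - 6*x + 9) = (x - 3)*(x - 2)^2*(x - 3)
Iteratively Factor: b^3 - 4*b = (b + 2)*(b^2 - 2*b) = (b - 2)*(b + 2)*(b)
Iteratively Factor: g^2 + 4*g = (g + 4)*(g)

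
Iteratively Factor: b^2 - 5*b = (b - 5)*(b)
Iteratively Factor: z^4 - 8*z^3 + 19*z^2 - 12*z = (z - 3)*(z^3 - 5*z^2 + 4*z) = (z - 4)*(z - 3)*(z^2 - z) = (z - 4)*(z - 3)*(z - 1)*(z)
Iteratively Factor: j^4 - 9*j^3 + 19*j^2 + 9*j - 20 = (j - 4)*(j^3 - 5*j^2 - j + 5) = (j - 5)*(j - 4)*(j^2 - 1) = (j - 5)*(j - 4)*(j - 1)*(j + 1)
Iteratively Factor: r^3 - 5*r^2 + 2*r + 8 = (r - 2)*(r^2 - 3*r - 4) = (r - 2)*(r + 1)*(r - 4)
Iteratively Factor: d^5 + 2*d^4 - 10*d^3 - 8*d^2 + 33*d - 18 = (d - 2)*(d^4 + 4*d^3 - 2*d^2 - 12*d + 9) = (d - 2)*(d - 1)*(d^3 + 5*d^2 + 3*d - 9) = (d - 2)*(d - 1)*(d + 3)*(d^2 + 2*d - 3) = (d - 2)*(d - 1)*(d + 3)^2*(d - 1)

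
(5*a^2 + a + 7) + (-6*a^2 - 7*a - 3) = -a^2 - 6*a + 4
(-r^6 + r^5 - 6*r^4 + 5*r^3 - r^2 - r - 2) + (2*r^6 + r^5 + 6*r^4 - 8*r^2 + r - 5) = r^6 + 2*r^5 + 5*r^3 - 9*r^2 - 7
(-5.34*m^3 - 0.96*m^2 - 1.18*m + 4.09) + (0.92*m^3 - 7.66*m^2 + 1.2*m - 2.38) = -4.42*m^3 - 8.62*m^2 + 0.02*m + 1.71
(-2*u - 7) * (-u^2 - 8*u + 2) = 2*u^3 + 23*u^2 + 52*u - 14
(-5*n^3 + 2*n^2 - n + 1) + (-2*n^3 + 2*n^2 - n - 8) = -7*n^3 + 4*n^2 - 2*n - 7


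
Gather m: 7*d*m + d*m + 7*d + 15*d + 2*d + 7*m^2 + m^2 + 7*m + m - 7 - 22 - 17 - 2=24*d + 8*m^2 + m*(8*d + 8) - 48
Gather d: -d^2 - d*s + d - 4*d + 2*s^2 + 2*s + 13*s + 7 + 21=-d^2 + d*(-s - 3) + 2*s^2 + 15*s + 28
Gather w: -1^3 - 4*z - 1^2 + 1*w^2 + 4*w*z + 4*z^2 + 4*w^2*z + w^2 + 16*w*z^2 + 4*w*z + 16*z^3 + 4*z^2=w^2*(4*z + 2) + w*(16*z^2 + 8*z) + 16*z^3 + 8*z^2 - 4*z - 2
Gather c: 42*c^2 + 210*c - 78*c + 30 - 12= 42*c^2 + 132*c + 18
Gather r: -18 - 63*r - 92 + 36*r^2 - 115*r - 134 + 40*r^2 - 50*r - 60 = 76*r^2 - 228*r - 304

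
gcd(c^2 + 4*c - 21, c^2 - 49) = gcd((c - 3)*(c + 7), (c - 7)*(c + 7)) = c + 7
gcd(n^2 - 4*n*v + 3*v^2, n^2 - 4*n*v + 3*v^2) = n^2 - 4*n*v + 3*v^2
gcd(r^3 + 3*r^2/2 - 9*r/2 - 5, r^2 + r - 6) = r - 2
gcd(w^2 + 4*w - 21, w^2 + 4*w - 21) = w^2 + 4*w - 21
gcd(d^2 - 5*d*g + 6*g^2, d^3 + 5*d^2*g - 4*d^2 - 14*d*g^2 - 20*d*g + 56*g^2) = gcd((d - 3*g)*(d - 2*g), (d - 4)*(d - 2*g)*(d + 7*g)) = d - 2*g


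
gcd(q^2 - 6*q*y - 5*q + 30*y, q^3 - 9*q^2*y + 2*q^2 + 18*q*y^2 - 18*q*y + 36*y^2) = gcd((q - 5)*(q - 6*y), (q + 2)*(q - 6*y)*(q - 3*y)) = -q + 6*y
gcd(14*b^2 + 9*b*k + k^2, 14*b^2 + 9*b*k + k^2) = 14*b^2 + 9*b*k + k^2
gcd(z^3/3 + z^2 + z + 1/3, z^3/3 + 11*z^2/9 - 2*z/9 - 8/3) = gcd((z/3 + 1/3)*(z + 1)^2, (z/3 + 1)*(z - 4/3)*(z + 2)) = 1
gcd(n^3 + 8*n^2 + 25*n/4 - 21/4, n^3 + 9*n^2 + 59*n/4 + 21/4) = n^2 + 17*n/2 + 21/2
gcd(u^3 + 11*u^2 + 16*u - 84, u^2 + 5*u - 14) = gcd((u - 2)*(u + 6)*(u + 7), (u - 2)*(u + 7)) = u^2 + 5*u - 14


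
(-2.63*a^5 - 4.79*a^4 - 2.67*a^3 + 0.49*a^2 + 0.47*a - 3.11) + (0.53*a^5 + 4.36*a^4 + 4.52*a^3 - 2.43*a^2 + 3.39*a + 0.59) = -2.1*a^5 - 0.43*a^4 + 1.85*a^3 - 1.94*a^2 + 3.86*a - 2.52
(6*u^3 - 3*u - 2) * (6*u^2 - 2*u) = 36*u^5 - 12*u^4 - 18*u^3 - 6*u^2 + 4*u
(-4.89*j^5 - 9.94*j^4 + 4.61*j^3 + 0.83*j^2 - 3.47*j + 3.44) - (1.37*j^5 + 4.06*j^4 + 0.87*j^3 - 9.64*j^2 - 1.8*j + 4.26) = -6.26*j^5 - 14.0*j^4 + 3.74*j^3 + 10.47*j^2 - 1.67*j - 0.82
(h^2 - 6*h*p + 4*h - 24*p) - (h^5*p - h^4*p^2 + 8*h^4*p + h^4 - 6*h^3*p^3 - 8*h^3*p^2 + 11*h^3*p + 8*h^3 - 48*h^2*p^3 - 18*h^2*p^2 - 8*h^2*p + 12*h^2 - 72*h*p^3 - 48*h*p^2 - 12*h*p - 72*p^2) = -h^5*p + h^4*p^2 - 8*h^4*p - h^4 + 6*h^3*p^3 + 8*h^3*p^2 - 11*h^3*p - 8*h^3 + 48*h^2*p^3 + 18*h^2*p^2 + 8*h^2*p - 11*h^2 + 72*h*p^3 + 48*h*p^2 + 6*h*p + 4*h + 72*p^2 - 24*p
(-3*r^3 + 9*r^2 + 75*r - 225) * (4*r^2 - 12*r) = -12*r^5 + 72*r^4 + 192*r^3 - 1800*r^2 + 2700*r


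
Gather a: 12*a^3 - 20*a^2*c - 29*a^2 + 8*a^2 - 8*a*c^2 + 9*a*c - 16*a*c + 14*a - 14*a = 12*a^3 + a^2*(-20*c - 21) + a*(-8*c^2 - 7*c)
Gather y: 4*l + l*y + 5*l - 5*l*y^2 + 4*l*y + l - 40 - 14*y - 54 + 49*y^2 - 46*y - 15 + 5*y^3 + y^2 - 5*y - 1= 10*l + 5*y^3 + y^2*(50 - 5*l) + y*(5*l - 65) - 110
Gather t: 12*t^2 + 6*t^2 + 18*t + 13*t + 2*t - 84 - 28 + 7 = 18*t^2 + 33*t - 105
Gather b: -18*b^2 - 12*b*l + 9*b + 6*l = -18*b^2 + b*(9 - 12*l) + 6*l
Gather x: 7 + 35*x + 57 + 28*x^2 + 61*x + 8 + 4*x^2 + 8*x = 32*x^2 + 104*x + 72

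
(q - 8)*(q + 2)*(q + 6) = q^3 - 52*q - 96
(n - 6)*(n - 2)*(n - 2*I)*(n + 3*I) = n^4 - 8*n^3 + I*n^3 + 18*n^2 - 8*I*n^2 - 48*n + 12*I*n + 72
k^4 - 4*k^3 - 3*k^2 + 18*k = k*(k - 3)^2*(k + 2)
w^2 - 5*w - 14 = (w - 7)*(w + 2)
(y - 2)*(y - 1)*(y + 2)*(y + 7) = y^4 + 6*y^3 - 11*y^2 - 24*y + 28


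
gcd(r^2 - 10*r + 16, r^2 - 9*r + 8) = r - 8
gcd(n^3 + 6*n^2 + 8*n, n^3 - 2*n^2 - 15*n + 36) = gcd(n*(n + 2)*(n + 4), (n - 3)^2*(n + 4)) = n + 4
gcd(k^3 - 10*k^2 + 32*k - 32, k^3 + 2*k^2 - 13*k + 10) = k - 2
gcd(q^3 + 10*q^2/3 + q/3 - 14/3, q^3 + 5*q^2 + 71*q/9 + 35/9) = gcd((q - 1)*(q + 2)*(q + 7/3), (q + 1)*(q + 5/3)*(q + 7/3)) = q + 7/3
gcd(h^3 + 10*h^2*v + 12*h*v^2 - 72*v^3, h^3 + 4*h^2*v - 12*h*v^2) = -h^2 - 4*h*v + 12*v^2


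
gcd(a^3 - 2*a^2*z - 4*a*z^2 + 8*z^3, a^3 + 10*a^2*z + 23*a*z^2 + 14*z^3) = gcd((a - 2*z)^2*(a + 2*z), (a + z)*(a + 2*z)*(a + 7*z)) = a + 2*z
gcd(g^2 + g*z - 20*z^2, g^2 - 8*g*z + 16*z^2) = -g + 4*z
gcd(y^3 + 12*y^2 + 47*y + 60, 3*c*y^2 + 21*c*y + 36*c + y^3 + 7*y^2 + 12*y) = y^2 + 7*y + 12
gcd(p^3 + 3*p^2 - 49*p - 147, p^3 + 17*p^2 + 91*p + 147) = p^2 + 10*p + 21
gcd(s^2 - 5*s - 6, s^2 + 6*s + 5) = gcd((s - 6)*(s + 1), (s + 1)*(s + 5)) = s + 1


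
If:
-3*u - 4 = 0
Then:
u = -4/3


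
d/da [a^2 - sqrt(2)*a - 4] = 2*a - sqrt(2)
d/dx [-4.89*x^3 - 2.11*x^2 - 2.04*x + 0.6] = -14.67*x^2 - 4.22*x - 2.04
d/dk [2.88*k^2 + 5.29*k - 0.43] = 5.76*k + 5.29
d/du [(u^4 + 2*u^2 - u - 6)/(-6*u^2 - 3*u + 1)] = (-12*u^5 - 9*u^4 + 4*u^3 - 12*u^2 - 68*u - 19)/(36*u^4 + 36*u^3 - 3*u^2 - 6*u + 1)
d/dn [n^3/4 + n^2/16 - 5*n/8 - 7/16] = 3*n^2/4 + n/8 - 5/8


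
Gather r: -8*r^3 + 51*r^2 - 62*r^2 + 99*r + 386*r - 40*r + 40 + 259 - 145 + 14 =-8*r^3 - 11*r^2 + 445*r + 168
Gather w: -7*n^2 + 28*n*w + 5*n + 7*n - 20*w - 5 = -7*n^2 + 12*n + w*(28*n - 20) - 5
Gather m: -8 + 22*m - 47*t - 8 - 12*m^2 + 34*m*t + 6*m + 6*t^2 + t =-12*m^2 + m*(34*t + 28) + 6*t^2 - 46*t - 16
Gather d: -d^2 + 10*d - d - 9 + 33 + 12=-d^2 + 9*d + 36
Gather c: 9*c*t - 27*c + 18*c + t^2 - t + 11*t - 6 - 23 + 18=c*(9*t - 9) + t^2 + 10*t - 11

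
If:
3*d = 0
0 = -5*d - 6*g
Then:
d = 0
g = 0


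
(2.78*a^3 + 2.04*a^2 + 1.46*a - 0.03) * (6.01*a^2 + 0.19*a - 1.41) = 16.7078*a^5 + 12.7886*a^4 + 5.2424*a^3 - 2.7793*a^2 - 2.0643*a + 0.0423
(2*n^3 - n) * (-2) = -4*n^3 + 2*n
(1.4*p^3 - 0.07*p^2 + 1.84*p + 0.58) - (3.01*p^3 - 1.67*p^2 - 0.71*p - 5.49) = -1.61*p^3 + 1.6*p^2 + 2.55*p + 6.07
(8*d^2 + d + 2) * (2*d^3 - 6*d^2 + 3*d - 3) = 16*d^5 - 46*d^4 + 22*d^3 - 33*d^2 + 3*d - 6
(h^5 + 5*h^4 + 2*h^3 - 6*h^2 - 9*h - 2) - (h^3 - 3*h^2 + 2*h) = h^5 + 5*h^4 + h^3 - 3*h^2 - 11*h - 2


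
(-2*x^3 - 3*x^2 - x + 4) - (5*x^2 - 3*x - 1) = -2*x^3 - 8*x^2 + 2*x + 5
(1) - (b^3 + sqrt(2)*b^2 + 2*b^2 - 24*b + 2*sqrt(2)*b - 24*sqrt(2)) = -b^3 - 2*b^2 - sqrt(2)*b^2 - 2*sqrt(2)*b + 24*b + 1 + 24*sqrt(2)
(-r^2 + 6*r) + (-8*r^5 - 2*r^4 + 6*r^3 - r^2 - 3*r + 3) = -8*r^5 - 2*r^4 + 6*r^3 - 2*r^2 + 3*r + 3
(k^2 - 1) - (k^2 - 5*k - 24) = 5*k + 23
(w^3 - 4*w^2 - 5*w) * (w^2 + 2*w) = w^5 - 2*w^4 - 13*w^3 - 10*w^2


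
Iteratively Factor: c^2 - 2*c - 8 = (c - 4)*(c + 2)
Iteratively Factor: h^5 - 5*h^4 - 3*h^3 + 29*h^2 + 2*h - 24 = (h + 2)*(h^4 - 7*h^3 + 11*h^2 + 7*h - 12) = (h + 1)*(h + 2)*(h^3 - 8*h^2 + 19*h - 12) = (h - 3)*(h + 1)*(h + 2)*(h^2 - 5*h + 4) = (h - 4)*(h - 3)*(h + 1)*(h + 2)*(h - 1)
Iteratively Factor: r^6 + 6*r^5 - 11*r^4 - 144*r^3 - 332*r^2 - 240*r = (r - 5)*(r^5 + 11*r^4 + 44*r^3 + 76*r^2 + 48*r) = (r - 5)*(r + 4)*(r^4 + 7*r^3 + 16*r^2 + 12*r) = (r - 5)*(r + 3)*(r + 4)*(r^3 + 4*r^2 + 4*r) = (r - 5)*(r + 2)*(r + 3)*(r + 4)*(r^2 + 2*r) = (r - 5)*(r + 2)^2*(r + 3)*(r + 4)*(r)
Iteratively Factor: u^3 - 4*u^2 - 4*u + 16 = (u - 4)*(u^2 - 4) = (u - 4)*(u + 2)*(u - 2)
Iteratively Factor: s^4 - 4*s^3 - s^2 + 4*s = (s)*(s^3 - 4*s^2 - s + 4) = s*(s + 1)*(s^2 - 5*s + 4) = s*(s - 1)*(s + 1)*(s - 4)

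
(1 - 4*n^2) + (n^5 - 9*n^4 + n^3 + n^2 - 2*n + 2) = n^5 - 9*n^4 + n^3 - 3*n^2 - 2*n + 3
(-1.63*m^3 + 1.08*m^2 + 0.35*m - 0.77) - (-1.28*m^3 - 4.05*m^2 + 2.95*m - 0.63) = -0.35*m^3 + 5.13*m^2 - 2.6*m - 0.14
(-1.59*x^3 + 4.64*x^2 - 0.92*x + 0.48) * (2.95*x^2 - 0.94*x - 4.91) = -4.6905*x^5 + 15.1826*x^4 + 0.731300000000001*x^3 - 20.5016*x^2 + 4.066*x - 2.3568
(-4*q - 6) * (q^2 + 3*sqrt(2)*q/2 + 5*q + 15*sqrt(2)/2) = -4*q^3 - 26*q^2 - 6*sqrt(2)*q^2 - 39*sqrt(2)*q - 30*q - 45*sqrt(2)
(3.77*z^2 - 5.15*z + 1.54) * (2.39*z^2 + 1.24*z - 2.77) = 9.0103*z^4 - 7.6337*z^3 - 13.1483*z^2 + 16.1751*z - 4.2658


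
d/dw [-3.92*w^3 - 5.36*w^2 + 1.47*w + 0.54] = -11.76*w^2 - 10.72*w + 1.47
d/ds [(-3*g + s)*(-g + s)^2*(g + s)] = 4*g^3 + 4*g^2*s - 12*g*s^2 + 4*s^3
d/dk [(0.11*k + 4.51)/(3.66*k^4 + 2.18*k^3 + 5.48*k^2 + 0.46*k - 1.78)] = (0.4026*k^4 + 0.2398*k^3 + 0.6028*k^2 + 0.0506*k - (0.11*k + 4.51)*(14.64*k^3 + 6.54*k^2 + 10.96*k + 0.46) - 0.1958)/(3.66*k^4 + 2.18*k^3 + 5.48*k^2 + 0.46*k - 1.78)^2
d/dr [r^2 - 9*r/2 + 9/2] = 2*r - 9/2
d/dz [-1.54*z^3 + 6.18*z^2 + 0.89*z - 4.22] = -4.62*z^2 + 12.36*z + 0.89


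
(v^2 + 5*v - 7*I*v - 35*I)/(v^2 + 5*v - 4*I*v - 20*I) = (v - 7*I)/(v - 4*I)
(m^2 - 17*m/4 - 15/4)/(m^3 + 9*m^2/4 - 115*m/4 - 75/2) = (4*m + 3)/(4*m^2 + 29*m + 30)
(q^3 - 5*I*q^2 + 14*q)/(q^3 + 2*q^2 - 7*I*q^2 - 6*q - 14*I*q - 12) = q*(q^2 - 5*I*q + 14)/(q^3 + q^2*(2 - 7*I) - 2*q*(3 + 7*I) - 12)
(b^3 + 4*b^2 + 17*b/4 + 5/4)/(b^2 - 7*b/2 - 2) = (2*b^2 + 7*b + 5)/(2*(b - 4))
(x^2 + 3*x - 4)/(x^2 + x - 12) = (x - 1)/(x - 3)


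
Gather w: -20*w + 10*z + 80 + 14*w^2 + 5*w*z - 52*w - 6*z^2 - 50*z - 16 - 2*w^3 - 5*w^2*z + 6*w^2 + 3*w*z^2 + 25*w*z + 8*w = -2*w^3 + w^2*(20 - 5*z) + w*(3*z^2 + 30*z - 64) - 6*z^2 - 40*z + 64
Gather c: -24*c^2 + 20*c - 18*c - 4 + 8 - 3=-24*c^2 + 2*c + 1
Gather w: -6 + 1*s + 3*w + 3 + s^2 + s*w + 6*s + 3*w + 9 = s^2 + 7*s + w*(s + 6) + 6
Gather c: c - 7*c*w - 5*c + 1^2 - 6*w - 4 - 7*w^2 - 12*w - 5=c*(-7*w - 4) - 7*w^2 - 18*w - 8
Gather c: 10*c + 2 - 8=10*c - 6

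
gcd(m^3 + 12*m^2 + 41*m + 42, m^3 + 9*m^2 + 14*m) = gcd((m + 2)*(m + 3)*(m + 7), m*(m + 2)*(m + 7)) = m^2 + 9*m + 14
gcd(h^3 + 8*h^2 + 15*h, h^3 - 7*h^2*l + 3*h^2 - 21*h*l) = h^2 + 3*h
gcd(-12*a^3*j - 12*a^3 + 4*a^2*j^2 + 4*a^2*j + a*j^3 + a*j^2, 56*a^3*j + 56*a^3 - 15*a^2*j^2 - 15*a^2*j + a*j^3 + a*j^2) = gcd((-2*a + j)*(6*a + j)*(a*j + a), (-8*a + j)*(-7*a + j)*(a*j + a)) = a*j + a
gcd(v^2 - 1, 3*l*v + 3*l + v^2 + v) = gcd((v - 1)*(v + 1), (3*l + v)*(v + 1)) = v + 1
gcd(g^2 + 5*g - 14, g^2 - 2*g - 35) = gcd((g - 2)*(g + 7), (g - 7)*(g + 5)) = 1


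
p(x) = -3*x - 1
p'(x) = -3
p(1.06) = -4.18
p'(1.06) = -3.00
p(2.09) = -7.27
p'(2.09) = -3.00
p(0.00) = -1.00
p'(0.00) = -3.00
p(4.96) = -15.88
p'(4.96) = -3.00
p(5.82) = -18.46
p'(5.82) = -3.00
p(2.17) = -7.51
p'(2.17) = -3.00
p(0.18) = -1.54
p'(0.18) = -3.00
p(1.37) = -5.11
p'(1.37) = -3.00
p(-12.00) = 35.00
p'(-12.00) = -3.00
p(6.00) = -19.00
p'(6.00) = -3.00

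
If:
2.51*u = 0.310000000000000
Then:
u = 0.12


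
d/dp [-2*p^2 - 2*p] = -4*p - 2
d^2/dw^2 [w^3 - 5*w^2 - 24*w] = 6*w - 10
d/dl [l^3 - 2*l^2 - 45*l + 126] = 3*l^2 - 4*l - 45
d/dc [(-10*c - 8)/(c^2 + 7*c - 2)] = 2*(5*c^2 + 8*c + 38)/(c^4 + 14*c^3 + 45*c^2 - 28*c + 4)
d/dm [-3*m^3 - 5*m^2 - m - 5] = -9*m^2 - 10*m - 1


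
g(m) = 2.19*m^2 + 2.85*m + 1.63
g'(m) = 4.38*m + 2.85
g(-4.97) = 41.56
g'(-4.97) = -18.92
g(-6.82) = 84.06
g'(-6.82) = -27.02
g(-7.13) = 92.64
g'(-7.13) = -28.38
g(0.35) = 2.90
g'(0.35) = 4.38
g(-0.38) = 0.86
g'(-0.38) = 1.19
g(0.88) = 5.83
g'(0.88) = 6.70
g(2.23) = 18.88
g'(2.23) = 12.62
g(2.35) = 20.42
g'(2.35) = 13.14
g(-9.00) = 153.37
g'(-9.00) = -36.57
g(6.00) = 97.57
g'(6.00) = 29.13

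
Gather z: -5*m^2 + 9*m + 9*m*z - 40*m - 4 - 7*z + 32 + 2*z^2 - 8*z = -5*m^2 - 31*m + 2*z^2 + z*(9*m - 15) + 28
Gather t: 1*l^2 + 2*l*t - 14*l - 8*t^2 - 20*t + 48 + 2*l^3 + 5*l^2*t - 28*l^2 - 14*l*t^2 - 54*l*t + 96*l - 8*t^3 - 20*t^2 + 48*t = 2*l^3 - 27*l^2 + 82*l - 8*t^3 + t^2*(-14*l - 28) + t*(5*l^2 - 52*l + 28) + 48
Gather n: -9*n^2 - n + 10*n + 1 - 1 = -9*n^2 + 9*n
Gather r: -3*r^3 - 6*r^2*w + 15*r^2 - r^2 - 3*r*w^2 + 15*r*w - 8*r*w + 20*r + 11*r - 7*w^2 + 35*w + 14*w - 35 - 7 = -3*r^3 + r^2*(14 - 6*w) + r*(-3*w^2 + 7*w + 31) - 7*w^2 + 49*w - 42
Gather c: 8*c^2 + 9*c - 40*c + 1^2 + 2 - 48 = 8*c^2 - 31*c - 45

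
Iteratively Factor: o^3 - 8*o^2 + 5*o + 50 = (o - 5)*(o^2 - 3*o - 10) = (o - 5)*(o + 2)*(o - 5)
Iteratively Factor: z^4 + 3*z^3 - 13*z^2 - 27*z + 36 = (z + 3)*(z^3 - 13*z + 12) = (z - 1)*(z + 3)*(z^2 + z - 12) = (z - 3)*(z - 1)*(z + 3)*(z + 4)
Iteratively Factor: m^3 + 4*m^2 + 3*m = (m)*(m^2 + 4*m + 3) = m*(m + 3)*(m + 1)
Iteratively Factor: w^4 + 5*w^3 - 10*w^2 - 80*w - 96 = (w + 3)*(w^3 + 2*w^2 - 16*w - 32) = (w + 2)*(w + 3)*(w^2 - 16) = (w + 2)*(w + 3)*(w + 4)*(w - 4)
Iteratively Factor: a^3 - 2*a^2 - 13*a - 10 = (a + 1)*(a^2 - 3*a - 10) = (a - 5)*(a + 1)*(a + 2)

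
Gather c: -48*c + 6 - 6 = -48*c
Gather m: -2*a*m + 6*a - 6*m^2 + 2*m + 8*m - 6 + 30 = 6*a - 6*m^2 + m*(10 - 2*a) + 24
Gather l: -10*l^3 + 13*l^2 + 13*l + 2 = -10*l^3 + 13*l^2 + 13*l + 2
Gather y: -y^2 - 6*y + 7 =-y^2 - 6*y + 7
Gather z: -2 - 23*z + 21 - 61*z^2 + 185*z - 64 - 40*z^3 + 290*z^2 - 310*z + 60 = -40*z^3 + 229*z^2 - 148*z + 15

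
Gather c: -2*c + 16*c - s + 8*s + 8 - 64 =14*c + 7*s - 56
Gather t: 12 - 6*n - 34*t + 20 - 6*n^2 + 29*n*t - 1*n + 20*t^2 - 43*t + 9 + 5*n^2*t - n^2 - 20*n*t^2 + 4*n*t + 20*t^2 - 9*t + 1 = -7*n^2 - 7*n + t^2*(40 - 20*n) + t*(5*n^2 + 33*n - 86) + 42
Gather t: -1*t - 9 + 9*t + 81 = 8*t + 72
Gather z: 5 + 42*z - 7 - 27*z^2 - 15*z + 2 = -27*z^2 + 27*z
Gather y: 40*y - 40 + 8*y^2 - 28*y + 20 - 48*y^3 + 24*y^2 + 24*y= -48*y^3 + 32*y^2 + 36*y - 20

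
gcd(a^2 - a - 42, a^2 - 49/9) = 1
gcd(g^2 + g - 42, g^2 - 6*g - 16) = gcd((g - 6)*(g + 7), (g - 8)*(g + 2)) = 1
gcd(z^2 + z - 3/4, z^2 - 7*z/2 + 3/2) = z - 1/2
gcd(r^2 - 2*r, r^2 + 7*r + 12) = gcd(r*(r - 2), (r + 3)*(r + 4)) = 1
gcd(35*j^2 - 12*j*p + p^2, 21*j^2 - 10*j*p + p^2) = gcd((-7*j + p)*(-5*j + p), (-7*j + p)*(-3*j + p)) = -7*j + p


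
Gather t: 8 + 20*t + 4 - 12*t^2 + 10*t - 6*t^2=-18*t^2 + 30*t + 12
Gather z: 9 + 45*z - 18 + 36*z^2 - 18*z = 36*z^2 + 27*z - 9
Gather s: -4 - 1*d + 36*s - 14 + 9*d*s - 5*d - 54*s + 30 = -6*d + s*(9*d - 18) + 12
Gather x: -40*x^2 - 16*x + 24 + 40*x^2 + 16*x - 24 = 0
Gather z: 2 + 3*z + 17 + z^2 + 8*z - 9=z^2 + 11*z + 10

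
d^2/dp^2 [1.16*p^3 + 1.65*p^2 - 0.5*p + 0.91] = 6.96*p + 3.3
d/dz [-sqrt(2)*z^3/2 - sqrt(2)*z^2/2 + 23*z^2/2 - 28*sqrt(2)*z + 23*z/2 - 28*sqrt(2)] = -3*sqrt(2)*z^2/2 - sqrt(2)*z + 23*z - 28*sqrt(2) + 23/2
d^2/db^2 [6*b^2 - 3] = 12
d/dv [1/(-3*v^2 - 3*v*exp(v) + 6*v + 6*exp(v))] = (v*exp(v) + 2*v - exp(v) - 2)/(3*(v^2 + v*exp(v) - 2*v - 2*exp(v))^2)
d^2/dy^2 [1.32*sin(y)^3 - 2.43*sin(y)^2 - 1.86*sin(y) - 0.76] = 0.869999999999999*sin(y) + 2.97*sin(3*y) - 4.86*cos(2*y)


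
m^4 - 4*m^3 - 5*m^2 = m^2*(m - 5)*(m + 1)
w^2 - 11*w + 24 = (w - 8)*(w - 3)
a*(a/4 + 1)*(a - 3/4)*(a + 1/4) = a^4/4 + 7*a^3/8 - 35*a^2/64 - 3*a/16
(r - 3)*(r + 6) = r^2 + 3*r - 18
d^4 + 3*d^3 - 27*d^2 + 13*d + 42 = (d - 3)*(d - 2)*(d + 1)*(d + 7)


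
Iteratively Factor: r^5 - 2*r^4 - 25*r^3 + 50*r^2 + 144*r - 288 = (r - 3)*(r^4 + r^3 - 22*r^2 - 16*r + 96) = (r - 3)*(r - 2)*(r^3 + 3*r^2 - 16*r - 48) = (r - 3)*(r - 2)*(r + 4)*(r^2 - r - 12) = (r - 3)*(r - 2)*(r + 3)*(r + 4)*(r - 4)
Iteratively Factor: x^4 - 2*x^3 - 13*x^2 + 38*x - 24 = (x - 1)*(x^3 - x^2 - 14*x + 24) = (x - 1)*(x + 4)*(x^2 - 5*x + 6) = (x - 3)*(x - 1)*(x + 4)*(x - 2)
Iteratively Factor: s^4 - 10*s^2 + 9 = (s - 3)*(s^3 + 3*s^2 - s - 3) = (s - 3)*(s - 1)*(s^2 + 4*s + 3) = (s - 3)*(s - 1)*(s + 1)*(s + 3)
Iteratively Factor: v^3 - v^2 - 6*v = (v)*(v^2 - v - 6) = v*(v - 3)*(v + 2)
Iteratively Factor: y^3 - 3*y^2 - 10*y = (y)*(y^2 - 3*y - 10) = y*(y + 2)*(y - 5)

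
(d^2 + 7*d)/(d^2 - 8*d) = (d + 7)/(d - 8)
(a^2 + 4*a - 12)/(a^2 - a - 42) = (a - 2)/(a - 7)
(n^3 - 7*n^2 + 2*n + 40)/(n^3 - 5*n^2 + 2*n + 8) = (n^2 - 3*n - 10)/(n^2 - n - 2)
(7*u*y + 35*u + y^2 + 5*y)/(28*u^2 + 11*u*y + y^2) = (y + 5)/(4*u + y)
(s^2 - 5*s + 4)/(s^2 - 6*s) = (s^2 - 5*s + 4)/(s*(s - 6))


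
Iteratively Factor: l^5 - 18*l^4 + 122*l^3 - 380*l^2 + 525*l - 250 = (l - 5)*(l^4 - 13*l^3 + 57*l^2 - 95*l + 50) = (l - 5)^2*(l^3 - 8*l^2 + 17*l - 10) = (l - 5)^2*(l - 1)*(l^2 - 7*l + 10) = (l - 5)^3*(l - 1)*(l - 2)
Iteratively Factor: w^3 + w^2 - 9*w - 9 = (w - 3)*(w^2 + 4*w + 3) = (w - 3)*(w + 1)*(w + 3)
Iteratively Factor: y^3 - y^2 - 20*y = (y + 4)*(y^2 - 5*y) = y*(y + 4)*(y - 5)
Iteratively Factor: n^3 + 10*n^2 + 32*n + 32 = (n + 4)*(n^2 + 6*n + 8) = (n + 4)^2*(n + 2)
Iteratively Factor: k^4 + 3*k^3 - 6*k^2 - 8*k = (k)*(k^3 + 3*k^2 - 6*k - 8) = k*(k + 1)*(k^2 + 2*k - 8) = k*(k - 2)*(k + 1)*(k + 4)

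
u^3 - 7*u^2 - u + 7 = (u - 7)*(u - 1)*(u + 1)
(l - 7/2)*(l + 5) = l^2 + 3*l/2 - 35/2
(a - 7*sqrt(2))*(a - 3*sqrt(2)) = a^2 - 10*sqrt(2)*a + 42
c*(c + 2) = c^2 + 2*c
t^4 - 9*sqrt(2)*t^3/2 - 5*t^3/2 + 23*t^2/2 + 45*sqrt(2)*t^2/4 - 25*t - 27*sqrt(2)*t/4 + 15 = (t - 3/2)*(t - 1)*(t - 5*sqrt(2)/2)*(t - 2*sqrt(2))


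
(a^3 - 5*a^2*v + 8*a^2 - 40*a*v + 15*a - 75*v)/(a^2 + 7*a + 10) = (a^2 - 5*a*v + 3*a - 15*v)/(a + 2)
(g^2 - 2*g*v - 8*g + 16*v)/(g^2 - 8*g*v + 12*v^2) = (8 - g)/(-g + 6*v)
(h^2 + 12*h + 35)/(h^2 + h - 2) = (h^2 + 12*h + 35)/(h^2 + h - 2)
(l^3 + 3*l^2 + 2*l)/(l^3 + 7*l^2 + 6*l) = (l + 2)/(l + 6)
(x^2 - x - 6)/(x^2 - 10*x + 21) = (x + 2)/(x - 7)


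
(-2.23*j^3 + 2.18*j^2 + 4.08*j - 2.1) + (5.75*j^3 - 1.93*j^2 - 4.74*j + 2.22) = 3.52*j^3 + 0.25*j^2 - 0.66*j + 0.12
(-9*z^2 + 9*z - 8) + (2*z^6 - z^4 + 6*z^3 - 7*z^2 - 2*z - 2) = 2*z^6 - z^4 + 6*z^3 - 16*z^2 + 7*z - 10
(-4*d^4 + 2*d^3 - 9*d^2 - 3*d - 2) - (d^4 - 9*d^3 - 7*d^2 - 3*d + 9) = -5*d^4 + 11*d^3 - 2*d^2 - 11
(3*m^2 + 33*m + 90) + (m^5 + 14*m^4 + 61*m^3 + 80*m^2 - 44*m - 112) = m^5 + 14*m^4 + 61*m^3 + 83*m^2 - 11*m - 22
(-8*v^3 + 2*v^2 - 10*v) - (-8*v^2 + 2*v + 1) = -8*v^3 + 10*v^2 - 12*v - 1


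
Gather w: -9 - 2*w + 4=-2*w - 5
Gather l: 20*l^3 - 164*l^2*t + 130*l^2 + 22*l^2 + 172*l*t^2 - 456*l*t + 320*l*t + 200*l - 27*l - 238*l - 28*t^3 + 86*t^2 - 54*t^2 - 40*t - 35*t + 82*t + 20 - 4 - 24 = 20*l^3 + l^2*(152 - 164*t) + l*(172*t^2 - 136*t - 65) - 28*t^3 + 32*t^2 + 7*t - 8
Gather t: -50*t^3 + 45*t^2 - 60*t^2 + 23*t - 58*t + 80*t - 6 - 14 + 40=-50*t^3 - 15*t^2 + 45*t + 20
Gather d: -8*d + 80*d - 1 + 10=72*d + 9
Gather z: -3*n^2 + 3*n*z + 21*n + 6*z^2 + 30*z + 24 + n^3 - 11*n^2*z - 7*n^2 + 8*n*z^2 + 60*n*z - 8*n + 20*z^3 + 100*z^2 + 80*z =n^3 - 10*n^2 + 13*n + 20*z^3 + z^2*(8*n + 106) + z*(-11*n^2 + 63*n + 110) + 24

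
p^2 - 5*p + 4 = (p - 4)*(p - 1)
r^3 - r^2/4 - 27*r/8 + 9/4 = (r - 3/2)*(r - 3/4)*(r + 2)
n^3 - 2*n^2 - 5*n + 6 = (n - 3)*(n - 1)*(n + 2)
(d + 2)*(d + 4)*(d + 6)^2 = d^4 + 18*d^3 + 116*d^2 + 312*d + 288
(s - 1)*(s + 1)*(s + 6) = s^3 + 6*s^2 - s - 6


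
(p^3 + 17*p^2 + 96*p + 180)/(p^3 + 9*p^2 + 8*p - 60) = (p + 6)/(p - 2)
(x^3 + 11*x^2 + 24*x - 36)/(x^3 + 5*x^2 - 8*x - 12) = (x^2 + 5*x - 6)/(x^2 - x - 2)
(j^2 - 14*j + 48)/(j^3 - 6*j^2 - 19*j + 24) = (j - 6)/(j^2 + 2*j - 3)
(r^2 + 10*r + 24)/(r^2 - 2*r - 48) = (r + 4)/(r - 8)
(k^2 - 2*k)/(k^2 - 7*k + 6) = k*(k - 2)/(k^2 - 7*k + 6)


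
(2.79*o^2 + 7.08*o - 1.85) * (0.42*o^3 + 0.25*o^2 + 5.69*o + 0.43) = 1.1718*o^5 + 3.6711*o^4 + 16.8681*o^3 + 41.0224*o^2 - 7.4821*o - 0.7955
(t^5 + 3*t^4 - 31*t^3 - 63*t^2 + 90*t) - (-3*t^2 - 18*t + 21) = t^5 + 3*t^4 - 31*t^3 - 60*t^2 + 108*t - 21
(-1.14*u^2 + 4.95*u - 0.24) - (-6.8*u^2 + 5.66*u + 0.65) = 5.66*u^2 - 0.71*u - 0.89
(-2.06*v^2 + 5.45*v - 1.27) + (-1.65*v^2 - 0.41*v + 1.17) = -3.71*v^2 + 5.04*v - 0.1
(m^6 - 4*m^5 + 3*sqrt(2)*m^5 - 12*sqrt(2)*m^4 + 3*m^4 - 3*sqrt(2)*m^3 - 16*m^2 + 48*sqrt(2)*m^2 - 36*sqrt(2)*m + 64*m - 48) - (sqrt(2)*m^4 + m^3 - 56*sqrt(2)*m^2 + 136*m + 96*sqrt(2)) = m^6 - 4*m^5 + 3*sqrt(2)*m^5 - 13*sqrt(2)*m^4 + 3*m^4 - 3*sqrt(2)*m^3 - m^3 - 16*m^2 + 104*sqrt(2)*m^2 - 72*m - 36*sqrt(2)*m - 96*sqrt(2) - 48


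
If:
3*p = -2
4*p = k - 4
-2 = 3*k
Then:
No Solution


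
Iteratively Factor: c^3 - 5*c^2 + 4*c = (c - 4)*(c^2 - c) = (c - 4)*(c - 1)*(c)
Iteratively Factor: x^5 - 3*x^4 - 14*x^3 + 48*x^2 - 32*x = (x - 1)*(x^4 - 2*x^3 - 16*x^2 + 32*x) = (x - 2)*(x - 1)*(x^3 - 16*x) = (x - 4)*(x - 2)*(x - 1)*(x^2 + 4*x) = x*(x - 4)*(x - 2)*(x - 1)*(x + 4)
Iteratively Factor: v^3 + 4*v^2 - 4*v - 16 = (v + 2)*(v^2 + 2*v - 8) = (v - 2)*(v + 2)*(v + 4)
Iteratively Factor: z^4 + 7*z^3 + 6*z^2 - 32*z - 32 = (z - 2)*(z^3 + 9*z^2 + 24*z + 16) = (z - 2)*(z + 4)*(z^2 + 5*z + 4) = (z - 2)*(z + 4)^2*(z + 1)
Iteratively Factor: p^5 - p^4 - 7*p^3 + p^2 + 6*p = (p + 2)*(p^4 - 3*p^3 - p^2 + 3*p) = p*(p + 2)*(p^3 - 3*p^2 - p + 3) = p*(p - 3)*(p + 2)*(p^2 - 1) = p*(p - 3)*(p - 1)*(p + 2)*(p + 1)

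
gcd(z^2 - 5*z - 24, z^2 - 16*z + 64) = z - 8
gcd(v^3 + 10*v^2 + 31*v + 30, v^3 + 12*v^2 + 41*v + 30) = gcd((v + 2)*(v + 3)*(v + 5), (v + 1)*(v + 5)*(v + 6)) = v + 5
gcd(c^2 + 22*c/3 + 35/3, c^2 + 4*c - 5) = c + 5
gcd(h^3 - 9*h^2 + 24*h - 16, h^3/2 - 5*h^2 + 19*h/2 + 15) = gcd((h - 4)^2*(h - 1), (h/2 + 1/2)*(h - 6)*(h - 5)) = 1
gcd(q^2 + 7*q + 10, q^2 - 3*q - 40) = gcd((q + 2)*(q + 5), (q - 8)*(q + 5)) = q + 5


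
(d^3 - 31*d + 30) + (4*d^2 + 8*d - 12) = d^3 + 4*d^2 - 23*d + 18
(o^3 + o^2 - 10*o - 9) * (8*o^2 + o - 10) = 8*o^5 + 9*o^4 - 89*o^3 - 92*o^2 + 91*o + 90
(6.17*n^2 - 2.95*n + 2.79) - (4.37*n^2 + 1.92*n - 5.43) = 1.8*n^2 - 4.87*n + 8.22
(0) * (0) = 0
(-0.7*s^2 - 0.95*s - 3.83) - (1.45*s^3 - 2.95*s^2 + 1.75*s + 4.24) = -1.45*s^3 + 2.25*s^2 - 2.7*s - 8.07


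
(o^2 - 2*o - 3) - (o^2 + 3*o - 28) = 25 - 5*o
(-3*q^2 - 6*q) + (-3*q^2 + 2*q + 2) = -6*q^2 - 4*q + 2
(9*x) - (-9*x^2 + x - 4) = 9*x^2 + 8*x + 4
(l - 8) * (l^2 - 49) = l^3 - 8*l^2 - 49*l + 392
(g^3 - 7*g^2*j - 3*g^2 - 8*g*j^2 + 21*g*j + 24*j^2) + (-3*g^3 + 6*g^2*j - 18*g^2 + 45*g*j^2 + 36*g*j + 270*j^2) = -2*g^3 - g^2*j - 21*g^2 + 37*g*j^2 + 57*g*j + 294*j^2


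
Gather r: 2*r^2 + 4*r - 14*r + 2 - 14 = 2*r^2 - 10*r - 12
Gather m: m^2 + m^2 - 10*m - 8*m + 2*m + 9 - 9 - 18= 2*m^2 - 16*m - 18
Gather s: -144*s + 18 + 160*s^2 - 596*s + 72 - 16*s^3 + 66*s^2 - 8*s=-16*s^3 + 226*s^2 - 748*s + 90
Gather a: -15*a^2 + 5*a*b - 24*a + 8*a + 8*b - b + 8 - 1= -15*a^2 + a*(5*b - 16) + 7*b + 7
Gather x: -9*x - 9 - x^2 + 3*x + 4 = -x^2 - 6*x - 5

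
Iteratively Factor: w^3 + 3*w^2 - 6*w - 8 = (w + 4)*(w^2 - w - 2) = (w - 2)*(w + 4)*(w + 1)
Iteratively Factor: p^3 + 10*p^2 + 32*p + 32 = (p + 2)*(p^2 + 8*p + 16) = (p + 2)*(p + 4)*(p + 4)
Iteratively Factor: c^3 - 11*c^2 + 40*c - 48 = (c - 4)*(c^2 - 7*c + 12) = (c - 4)^2*(c - 3)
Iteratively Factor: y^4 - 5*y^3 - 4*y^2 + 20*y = (y + 2)*(y^3 - 7*y^2 + 10*y) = y*(y + 2)*(y^2 - 7*y + 10) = y*(y - 2)*(y + 2)*(y - 5)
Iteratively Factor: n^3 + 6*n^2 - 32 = (n + 4)*(n^2 + 2*n - 8) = (n - 2)*(n + 4)*(n + 4)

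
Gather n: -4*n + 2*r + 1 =-4*n + 2*r + 1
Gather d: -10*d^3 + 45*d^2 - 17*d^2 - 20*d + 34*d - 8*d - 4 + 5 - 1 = -10*d^3 + 28*d^2 + 6*d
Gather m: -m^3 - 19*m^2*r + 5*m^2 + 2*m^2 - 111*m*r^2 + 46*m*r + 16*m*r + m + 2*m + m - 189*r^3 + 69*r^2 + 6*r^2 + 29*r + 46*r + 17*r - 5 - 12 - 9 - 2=-m^3 + m^2*(7 - 19*r) + m*(-111*r^2 + 62*r + 4) - 189*r^3 + 75*r^2 + 92*r - 28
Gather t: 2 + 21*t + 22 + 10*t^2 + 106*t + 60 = 10*t^2 + 127*t + 84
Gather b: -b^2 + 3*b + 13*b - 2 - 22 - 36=-b^2 + 16*b - 60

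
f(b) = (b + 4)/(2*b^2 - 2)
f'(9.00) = -0.01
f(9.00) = 0.08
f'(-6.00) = 0.00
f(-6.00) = -0.03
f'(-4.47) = 0.02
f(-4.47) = -0.01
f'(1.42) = -6.96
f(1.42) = 2.67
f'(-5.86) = 0.01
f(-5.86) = -0.03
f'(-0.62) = 4.72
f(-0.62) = -2.75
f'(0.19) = -1.38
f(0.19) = -2.17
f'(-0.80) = 18.36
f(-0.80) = -4.44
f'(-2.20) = 0.40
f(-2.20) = 0.23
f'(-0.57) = 3.55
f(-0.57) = -2.54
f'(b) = -4*b*(b + 4)/(2*b^2 - 2)^2 + 1/(2*b^2 - 2) = (b^2 - 2*b*(b + 4) - 1)/(2*(b^2 - 1)^2)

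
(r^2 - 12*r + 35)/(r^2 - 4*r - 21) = (r - 5)/(r + 3)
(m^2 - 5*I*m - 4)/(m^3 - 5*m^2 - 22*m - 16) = (-m^2 + 5*I*m + 4)/(-m^3 + 5*m^2 + 22*m + 16)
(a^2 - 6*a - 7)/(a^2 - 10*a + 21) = (a + 1)/(a - 3)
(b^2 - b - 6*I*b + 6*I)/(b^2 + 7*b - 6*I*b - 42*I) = (b - 1)/(b + 7)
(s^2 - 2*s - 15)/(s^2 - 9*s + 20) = (s + 3)/(s - 4)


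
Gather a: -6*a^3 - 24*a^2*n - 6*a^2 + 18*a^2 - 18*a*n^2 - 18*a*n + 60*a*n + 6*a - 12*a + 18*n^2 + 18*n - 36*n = -6*a^3 + a^2*(12 - 24*n) + a*(-18*n^2 + 42*n - 6) + 18*n^2 - 18*n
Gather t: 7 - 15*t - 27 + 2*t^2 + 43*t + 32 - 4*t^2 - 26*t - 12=-2*t^2 + 2*t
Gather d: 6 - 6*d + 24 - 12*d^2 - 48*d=-12*d^2 - 54*d + 30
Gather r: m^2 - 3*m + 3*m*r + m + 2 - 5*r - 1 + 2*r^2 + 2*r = m^2 - 2*m + 2*r^2 + r*(3*m - 3) + 1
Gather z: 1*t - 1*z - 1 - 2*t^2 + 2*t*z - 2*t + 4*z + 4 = -2*t^2 - t + z*(2*t + 3) + 3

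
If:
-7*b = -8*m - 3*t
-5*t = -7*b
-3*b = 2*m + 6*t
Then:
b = 0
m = 0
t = 0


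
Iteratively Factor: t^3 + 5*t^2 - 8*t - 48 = (t + 4)*(t^2 + t - 12) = (t + 4)^2*(t - 3)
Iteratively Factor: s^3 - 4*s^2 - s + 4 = (s - 1)*(s^2 - 3*s - 4) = (s - 4)*(s - 1)*(s + 1)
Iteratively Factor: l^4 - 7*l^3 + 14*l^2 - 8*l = (l)*(l^3 - 7*l^2 + 14*l - 8) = l*(l - 1)*(l^2 - 6*l + 8) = l*(l - 4)*(l - 1)*(l - 2)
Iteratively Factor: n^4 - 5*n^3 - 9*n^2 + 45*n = (n)*(n^3 - 5*n^2 - 9*n + 45) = n*(n - 3)*(n^2 - 2*n - 15) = n*(n - 3)*(n + 3)*(n - 5)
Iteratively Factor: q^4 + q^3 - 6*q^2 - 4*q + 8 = (q - 2)*(q^3 + 3*q^2 - 4) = (q - 2)*(q - 1)*(q^2 + 4*q + 4) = (q - 2)*(q - 1)*(q + 2)*(q + 2)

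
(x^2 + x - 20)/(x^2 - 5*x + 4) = (x + 5)/(x - 1)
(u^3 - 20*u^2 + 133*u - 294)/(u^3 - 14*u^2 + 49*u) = (u - 6)/u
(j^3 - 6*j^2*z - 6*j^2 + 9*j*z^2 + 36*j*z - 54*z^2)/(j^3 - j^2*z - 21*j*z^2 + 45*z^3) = (j - 6)/(j + 5*z)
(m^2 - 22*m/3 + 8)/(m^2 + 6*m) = (m^2 - 22*m/3 + 8)/(m*(m + 6))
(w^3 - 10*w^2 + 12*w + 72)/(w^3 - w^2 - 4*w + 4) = (w^2 - 12*w + 36)/(w^2 - 3*w + 2)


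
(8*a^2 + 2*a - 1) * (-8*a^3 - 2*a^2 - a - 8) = -64*a^5 - 32*a^4 - 4*a^3 - 64*a^2 - 15*a + 8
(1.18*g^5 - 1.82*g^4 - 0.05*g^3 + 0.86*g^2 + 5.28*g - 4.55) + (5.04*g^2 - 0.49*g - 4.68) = 1.18*g^5 - 1.82*g^4 - 0.05*g^3 + 5.9*g^2 + 4.79*g - 9.23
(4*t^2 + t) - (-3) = 4*t^2 + t + 3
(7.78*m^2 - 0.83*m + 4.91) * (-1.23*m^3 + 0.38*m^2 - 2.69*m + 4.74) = -9.5694*m^5 + 3.9773*m^4 - 27.2829*m^3 + 40.9757*m^2 - 17.1421*m + 23.2734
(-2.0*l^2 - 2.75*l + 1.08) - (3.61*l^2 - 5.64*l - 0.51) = -5.61*l^2 + 2.89*l + 1.59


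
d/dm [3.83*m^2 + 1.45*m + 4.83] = 7.66*m + 1.45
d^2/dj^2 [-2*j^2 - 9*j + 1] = -4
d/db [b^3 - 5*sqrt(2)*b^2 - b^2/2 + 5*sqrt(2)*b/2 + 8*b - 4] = 3*b^2 - 10*sqrt(2)*b - b + 5*sqrt(2)/2 + 8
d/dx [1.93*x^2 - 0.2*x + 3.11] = 3.86*x - 0.2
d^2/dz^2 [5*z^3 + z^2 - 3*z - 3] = 30*z + 2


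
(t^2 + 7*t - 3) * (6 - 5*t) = -5*t^3 - 29*t^2 + 57*t - 18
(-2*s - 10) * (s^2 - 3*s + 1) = -2*s^3 - 4*s^2 + 28*s - 10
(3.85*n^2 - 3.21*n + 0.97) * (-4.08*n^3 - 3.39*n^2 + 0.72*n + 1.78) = -15.708*n^5 + 0.0452999999999992*n^4 + 9.6963*n^3 + 1.2535*n^2 - 5.0154*n + 1.7266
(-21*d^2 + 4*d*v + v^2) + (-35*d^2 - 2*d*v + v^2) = -56*d^2 + 2*d*v + 2*v^2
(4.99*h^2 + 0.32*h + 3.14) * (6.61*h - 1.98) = 32.9839*h^3 - 7.765*h^2 + 20.1218*h - 6.2172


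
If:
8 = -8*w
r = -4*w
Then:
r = 4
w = -1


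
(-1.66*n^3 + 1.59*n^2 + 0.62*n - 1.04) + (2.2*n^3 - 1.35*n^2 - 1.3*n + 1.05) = 0.54*n^3 + 0.24*n^2 - 0.68*n + 0.01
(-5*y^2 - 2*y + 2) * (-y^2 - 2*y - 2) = 5*y^4 + 12*y^3 + 12*y^2 - 4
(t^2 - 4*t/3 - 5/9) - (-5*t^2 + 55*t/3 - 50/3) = 6*t^2 - 59*t/3 + 145/9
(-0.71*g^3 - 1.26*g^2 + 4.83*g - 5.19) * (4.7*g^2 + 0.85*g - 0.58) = -3.337*g^5 - 6.5255*g^4 + 22.0418*g^3 - 19.5567*g^2 - 7.2129*g + 3.0102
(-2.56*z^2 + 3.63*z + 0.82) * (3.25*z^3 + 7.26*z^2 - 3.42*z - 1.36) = -8.32*z^5 - 6.7881*z^4 + 37.774*z^3 - 2.9798*z^2 - 7.7412*z - 1.1152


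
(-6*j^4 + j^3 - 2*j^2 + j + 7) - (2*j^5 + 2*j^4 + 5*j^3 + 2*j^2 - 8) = -2*j^5 - 8*j^4 - 4*j^3 - 4*j^2 + j + 15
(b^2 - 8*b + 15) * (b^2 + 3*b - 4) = b^4 - 5*b^3 - 13*b^2 + 77*b - 60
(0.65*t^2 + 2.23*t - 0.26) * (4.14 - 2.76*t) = -1.794*t^3 - 3.4638*t^2 + 9.9498*t - 1.0764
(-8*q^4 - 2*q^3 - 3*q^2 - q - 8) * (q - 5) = -8*q^5 + 38*q^4 + 7*q^3 + 14*q^2 - 3*q + 40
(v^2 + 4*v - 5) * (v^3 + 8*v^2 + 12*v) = v^5 + 12*v^4 + 39*v^3 + 8*v^2 - 60*v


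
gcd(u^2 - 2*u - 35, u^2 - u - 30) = u + 5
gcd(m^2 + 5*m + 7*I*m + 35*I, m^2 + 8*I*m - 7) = m + 7*I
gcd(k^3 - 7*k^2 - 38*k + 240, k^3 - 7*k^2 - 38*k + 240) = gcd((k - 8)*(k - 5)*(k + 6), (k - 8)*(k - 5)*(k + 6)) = k^3 - 7*k^2 - 38*k + 240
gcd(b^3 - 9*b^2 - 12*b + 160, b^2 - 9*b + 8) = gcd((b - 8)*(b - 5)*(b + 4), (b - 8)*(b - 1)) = b - 8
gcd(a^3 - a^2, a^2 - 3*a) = a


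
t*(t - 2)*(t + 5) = t^3 + 3*t^2 - 10*t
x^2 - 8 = (x - 2*sqrt(2))*(x + 2*sqrt(2))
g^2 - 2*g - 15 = (g - 5)*(g + 3)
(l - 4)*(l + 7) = l^2 + 3*l - 28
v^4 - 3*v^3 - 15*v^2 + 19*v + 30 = (v - 5)*(v - 2)*(v + 1)*(v + 3)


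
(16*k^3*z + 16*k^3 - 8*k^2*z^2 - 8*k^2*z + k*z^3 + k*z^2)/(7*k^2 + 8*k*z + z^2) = k*(16*k^2*z + 16*k^2 - 8*k*z^2 - 8*k*z + z^3 + z^2)/(7*k^2 + 8*k*z + z^2)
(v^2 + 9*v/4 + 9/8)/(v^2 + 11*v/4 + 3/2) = (v + 3/2)/(v + 2)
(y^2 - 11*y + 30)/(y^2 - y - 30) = (y - 5)/(y + 5)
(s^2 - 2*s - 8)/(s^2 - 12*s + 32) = (s + 2)/(s - 8)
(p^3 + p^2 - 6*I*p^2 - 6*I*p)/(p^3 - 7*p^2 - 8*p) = (p - 6*I)/(p - 8)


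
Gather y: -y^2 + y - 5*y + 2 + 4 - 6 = -y^2 - 4*y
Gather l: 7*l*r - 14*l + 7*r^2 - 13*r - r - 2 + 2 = l*(7*r - 14) + 7*r^2 - 14*r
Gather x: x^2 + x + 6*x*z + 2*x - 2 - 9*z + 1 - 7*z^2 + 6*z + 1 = x^2 + x*(6*z + 3) - 7*z^2 - 3*z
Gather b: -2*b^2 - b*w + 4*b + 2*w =-2*b^2 + b*(4 - w) + 2*w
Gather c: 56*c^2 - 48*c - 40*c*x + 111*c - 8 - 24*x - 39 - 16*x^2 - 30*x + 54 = 56*c^2 + c*(63 - 40*x) - 16*x^2 - 54*x + 7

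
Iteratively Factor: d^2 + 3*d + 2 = (d + 1)*(d + 2)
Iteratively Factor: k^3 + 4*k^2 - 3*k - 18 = (k - 2)*(k^2 + 6*k + 9) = (k - 2)*(k + 3)*(k + 3)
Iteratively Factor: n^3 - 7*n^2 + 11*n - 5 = (n - 5)*(n^2 - 2*n + 1) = (n - 5)*(n - 1)*(n - 1)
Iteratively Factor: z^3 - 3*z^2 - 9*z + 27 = (z - 3)*(z^2 - 9) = (z - 3)*(z + 3)*(z - 3)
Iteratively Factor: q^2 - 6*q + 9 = (q - 3)*(q - 3)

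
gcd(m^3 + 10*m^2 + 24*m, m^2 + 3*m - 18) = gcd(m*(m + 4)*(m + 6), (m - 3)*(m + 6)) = m + 6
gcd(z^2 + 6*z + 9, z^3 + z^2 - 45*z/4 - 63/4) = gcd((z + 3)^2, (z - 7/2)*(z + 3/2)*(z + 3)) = z + 3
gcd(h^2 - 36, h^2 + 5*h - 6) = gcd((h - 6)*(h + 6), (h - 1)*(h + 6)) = h + 6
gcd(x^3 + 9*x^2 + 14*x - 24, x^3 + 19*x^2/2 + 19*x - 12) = x^2 + 10*x + 24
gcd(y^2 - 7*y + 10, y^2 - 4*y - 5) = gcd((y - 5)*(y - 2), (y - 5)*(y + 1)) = y - 5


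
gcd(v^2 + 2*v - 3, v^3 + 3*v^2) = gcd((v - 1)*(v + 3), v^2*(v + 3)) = v + 3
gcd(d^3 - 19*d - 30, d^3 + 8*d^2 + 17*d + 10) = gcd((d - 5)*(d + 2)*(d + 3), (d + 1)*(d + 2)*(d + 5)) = d + 2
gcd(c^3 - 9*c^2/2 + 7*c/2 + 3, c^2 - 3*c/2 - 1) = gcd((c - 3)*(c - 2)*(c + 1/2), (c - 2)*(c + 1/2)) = c^2 - 3*c/2 - 1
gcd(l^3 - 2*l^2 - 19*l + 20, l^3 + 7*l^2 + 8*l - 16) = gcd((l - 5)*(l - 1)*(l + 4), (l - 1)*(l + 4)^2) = l^2 + 3*l - 4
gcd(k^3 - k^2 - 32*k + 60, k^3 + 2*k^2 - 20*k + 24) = k^2 + 4*k - 12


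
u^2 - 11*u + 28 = (u - 7)*(u - 4)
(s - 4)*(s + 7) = s^2 + 3*s - 28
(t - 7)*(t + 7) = t^2 - 49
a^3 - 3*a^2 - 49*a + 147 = (a - 7)*(a - 3)*(a + 7)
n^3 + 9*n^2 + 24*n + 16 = (n + 1)*(n + 4)^2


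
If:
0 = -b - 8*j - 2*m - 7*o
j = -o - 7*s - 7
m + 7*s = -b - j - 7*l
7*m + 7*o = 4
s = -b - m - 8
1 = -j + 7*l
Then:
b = -10113/686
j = 4183/686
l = 4869/4802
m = 5219/686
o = -4827/686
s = -297/343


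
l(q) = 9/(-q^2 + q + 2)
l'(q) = 9*(2*q - 1)/(-q^2 + q + 2)^2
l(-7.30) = -0.15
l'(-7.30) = -0.04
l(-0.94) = 51.02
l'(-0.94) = -832.99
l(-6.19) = -0.21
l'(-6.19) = -0.07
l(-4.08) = -0.48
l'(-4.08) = -0.24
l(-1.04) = -74.01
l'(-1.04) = -1874.68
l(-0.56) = 7.99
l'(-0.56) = -15.04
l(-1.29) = -9.43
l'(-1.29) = -35.39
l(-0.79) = 15.36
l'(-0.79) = -67.64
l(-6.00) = -0.22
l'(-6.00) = -0.07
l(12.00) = -0.07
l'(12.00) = 0.01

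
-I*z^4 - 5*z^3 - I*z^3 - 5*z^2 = z^2*(z - 5*I)*(-I*z - I)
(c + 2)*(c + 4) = c^2 + 6*c + 8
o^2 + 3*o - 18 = (o - 3)*(o + 6)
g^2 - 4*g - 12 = (g - 6)*(g + 2)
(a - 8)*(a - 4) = a^2 - 12*a + 32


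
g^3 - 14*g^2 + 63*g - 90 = (g - 6)*(g - 5)*(g - 3)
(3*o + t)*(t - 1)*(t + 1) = 3*o*t^2 - 3*o + t^3 - t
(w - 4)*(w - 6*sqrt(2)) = w^2 - 6*sqrt(2)*w - 4*w + 24*sqrt(2)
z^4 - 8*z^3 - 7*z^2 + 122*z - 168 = (z - 7)*(z - 3)*(z - 2)*(z + 4)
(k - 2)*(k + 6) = k^2 + 4*k - 12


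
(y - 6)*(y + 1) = y^2 - 5*y - 6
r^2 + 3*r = r*(r + 3)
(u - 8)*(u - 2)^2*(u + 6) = u^4 - 6*u^3 - 36*u^2 + 184*u - 192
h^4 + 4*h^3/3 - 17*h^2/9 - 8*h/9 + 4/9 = (h - 1)*(h - 1/3)*(h + 2/3)*(h + 2)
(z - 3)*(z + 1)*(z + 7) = z^3 + 5*z^2 - 17*z - 21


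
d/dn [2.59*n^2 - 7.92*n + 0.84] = 5.18*n - 7.92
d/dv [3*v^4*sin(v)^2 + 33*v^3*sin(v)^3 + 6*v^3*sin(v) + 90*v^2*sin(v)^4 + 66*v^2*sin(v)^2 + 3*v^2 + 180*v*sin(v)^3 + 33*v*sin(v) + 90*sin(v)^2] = 3*v^4*sin(2*v) + 99*v^3*sin(v)^2*cos(v) + 12*v^3*sin(v)^2 + 6*v^3*cos(v) + 360*v^2*sin(v)^3*cos(v) + 99*v^2*sin(v)^3 + 18*v^2*sin(v) + 66*v^2*sin(2*v) + 180*v*sin(v)^4 + 540*v*sin(v)^2*cos(v) + 132*v*sin(v)^2 + 33*v*cos(v) + 6*v + 180*sin(v)^3 + 33*sin(v) + 90*sin(2*v)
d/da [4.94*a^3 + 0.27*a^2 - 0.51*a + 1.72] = 14.82*a^2 + 0.54*a - 0.51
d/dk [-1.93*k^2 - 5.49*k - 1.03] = -3.86*k - 5.49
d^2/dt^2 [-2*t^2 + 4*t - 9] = -4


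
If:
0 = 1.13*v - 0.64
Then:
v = 0.57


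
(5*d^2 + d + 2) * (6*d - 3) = 30*d^3 - 9*d^2 + 9*d - 6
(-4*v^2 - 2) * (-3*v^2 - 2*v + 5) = 12*v^4 + 8*v^3 - 14*v^2 + 4*v - 10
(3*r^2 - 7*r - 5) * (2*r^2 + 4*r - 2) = 6*r^4 - 2*r^3 - 44*r^2 - 6*r + 10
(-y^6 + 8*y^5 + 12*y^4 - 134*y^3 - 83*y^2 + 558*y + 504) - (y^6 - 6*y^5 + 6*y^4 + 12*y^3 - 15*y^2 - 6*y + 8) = -2*y^6 + 14*y^5 + 6*y^4 - 146*y^3 - 68*y^2 + 564*y + 496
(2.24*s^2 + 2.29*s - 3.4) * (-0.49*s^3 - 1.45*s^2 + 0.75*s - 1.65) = -1.0976*s^5 - 4.3701*s^4 + 0.0255000000000001*s^3 + 2.9515*s^2 - 6.3285*s + 5.61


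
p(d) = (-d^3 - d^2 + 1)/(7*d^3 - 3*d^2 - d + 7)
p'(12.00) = 0.00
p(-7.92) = -0.12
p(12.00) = -0.16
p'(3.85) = 0.01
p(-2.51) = -0.09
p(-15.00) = -0.13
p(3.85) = -0.20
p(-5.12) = -0.11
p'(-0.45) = -0.09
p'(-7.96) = 0.00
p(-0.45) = 0.14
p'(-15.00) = 0.00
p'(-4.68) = 0.01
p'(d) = (-3*d^2 - 2*d)/(7*d^3 - 3*d^2 - d + 7) + (-21*d^2 + 6*d + 1)*(-d^3 - d^2 + 1)/(7*d^3 - 3*d^2 - d + 7)^2 = (10*d^4 + 2*d^3 - 41*d^2 - 8*d + 1)/(49*d^6 - 42*d^5 - 5*d^4 + 104*d^3 - 41*d^2 - 14*d + 49)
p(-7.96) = -0.12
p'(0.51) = -0.29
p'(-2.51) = 0.01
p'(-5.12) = 0.01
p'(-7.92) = 0.00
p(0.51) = 0.09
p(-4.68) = -0.11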